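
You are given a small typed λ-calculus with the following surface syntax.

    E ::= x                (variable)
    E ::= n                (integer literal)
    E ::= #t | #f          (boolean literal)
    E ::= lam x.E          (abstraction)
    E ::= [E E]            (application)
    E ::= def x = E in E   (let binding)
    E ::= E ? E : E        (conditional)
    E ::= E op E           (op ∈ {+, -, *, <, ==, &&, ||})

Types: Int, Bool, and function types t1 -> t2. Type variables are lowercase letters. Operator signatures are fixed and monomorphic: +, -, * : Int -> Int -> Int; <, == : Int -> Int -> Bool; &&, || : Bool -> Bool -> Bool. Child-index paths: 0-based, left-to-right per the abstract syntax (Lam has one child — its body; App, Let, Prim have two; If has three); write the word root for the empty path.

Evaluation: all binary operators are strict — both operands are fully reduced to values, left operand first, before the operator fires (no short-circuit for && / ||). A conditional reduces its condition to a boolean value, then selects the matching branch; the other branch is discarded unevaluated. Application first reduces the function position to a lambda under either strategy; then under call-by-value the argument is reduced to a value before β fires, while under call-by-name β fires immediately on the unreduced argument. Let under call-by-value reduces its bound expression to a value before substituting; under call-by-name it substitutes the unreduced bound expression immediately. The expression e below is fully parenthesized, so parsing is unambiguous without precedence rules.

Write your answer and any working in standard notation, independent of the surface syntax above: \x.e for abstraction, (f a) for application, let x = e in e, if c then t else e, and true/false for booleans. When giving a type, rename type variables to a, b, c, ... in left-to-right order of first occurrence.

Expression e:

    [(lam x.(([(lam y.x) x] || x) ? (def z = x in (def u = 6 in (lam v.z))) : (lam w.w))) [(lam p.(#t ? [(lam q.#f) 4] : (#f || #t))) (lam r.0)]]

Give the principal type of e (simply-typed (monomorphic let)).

Trace:
x : a
\y._ : b -> a
x : a
  unify b -> a ~ a -> c
  unify b ~ a
  unify a ~ c
_ _ : c
  unify c ~ Bool
x : Bool
  unify Bool ~ Bool
  unify Bool ~ Bool
x : Bool
let z : Bool
let u : Int
z : Bool
\v._ : d -> Bool
w : e
\w._ : e -> e
  unify d -> Bool ~ e -> e
  unify d ~ e
  unify Bool ~ e
\x._ : Bool -> Bool -> Bool
  unify Bool ~ Bool
\q._ : g -> Bool
  unify g -> Bool ~ Int -> h
  unify g ~ Int
  unify Bool ~ h
_ _ : Bool
  unify Bool ~ Bool
  unify Bool ~ Bool
  unify Bool ~ Bool
\p._ : f -> Bool
\r._ : i -> Int
  unify f -> Bool ~ (i -> Int) -> j
  unify f ~ i -> Int
  unify Bool ~ j
_ _ : Bool
  unify Bool -> Bool -> Bool ~ Bool -> k
  unify Bool ~ Bool
  unify Bool -> Bool ~ k
_ _ : Bool -> Bool

Answer: Bool -> Bool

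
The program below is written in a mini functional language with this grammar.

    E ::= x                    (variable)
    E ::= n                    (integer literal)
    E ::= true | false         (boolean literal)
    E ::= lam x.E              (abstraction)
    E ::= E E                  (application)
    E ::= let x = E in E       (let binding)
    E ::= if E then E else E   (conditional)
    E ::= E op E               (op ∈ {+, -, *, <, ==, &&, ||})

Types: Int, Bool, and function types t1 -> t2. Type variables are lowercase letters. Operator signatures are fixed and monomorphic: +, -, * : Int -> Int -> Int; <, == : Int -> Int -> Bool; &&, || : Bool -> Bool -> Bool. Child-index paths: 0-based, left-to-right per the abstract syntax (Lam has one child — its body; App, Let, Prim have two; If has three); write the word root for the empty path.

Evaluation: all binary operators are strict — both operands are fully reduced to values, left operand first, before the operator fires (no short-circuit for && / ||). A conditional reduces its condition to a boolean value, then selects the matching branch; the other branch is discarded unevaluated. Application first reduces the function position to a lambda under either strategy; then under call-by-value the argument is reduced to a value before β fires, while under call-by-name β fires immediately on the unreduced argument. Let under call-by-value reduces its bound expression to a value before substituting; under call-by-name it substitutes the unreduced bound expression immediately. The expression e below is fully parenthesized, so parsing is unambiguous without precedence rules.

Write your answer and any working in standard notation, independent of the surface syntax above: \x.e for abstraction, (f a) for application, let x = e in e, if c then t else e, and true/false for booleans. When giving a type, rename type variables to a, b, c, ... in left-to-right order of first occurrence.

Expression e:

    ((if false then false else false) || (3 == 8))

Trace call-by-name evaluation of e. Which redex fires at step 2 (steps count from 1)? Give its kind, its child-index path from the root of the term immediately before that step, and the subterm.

Derivation:
step 0: ((if false then false else false) || (3 == 8))
step 1: [if@0] (false || (3 == 8))
step 2: [delta@1] (false || false)

Answer: delta at 1 : (3 == 8)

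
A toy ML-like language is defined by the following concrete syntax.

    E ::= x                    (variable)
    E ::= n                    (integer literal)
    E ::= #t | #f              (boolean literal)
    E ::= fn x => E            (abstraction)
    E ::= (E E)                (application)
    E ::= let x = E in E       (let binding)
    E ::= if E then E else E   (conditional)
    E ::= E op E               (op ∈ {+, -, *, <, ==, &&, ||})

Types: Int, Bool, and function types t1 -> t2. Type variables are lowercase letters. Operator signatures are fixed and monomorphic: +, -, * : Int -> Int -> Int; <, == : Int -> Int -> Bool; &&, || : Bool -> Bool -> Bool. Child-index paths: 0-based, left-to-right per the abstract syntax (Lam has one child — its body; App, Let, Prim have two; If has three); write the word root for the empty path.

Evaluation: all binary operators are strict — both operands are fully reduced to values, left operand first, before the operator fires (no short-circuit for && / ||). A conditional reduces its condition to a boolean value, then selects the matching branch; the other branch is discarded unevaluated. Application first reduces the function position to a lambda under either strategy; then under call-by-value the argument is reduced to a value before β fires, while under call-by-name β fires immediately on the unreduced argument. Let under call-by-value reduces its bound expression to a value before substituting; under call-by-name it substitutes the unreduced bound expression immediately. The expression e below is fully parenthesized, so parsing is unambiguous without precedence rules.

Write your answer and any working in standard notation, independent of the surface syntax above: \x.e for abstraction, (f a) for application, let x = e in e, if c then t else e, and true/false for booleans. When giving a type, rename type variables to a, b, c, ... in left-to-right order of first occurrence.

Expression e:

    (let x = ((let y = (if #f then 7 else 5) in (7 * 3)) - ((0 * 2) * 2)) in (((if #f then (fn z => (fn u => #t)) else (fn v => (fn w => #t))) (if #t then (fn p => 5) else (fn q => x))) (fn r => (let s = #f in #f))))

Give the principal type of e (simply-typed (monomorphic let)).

Trace:
  unify Bool ~ Bool
  unify Int ~ Int
let y : Int
  unify Int ~ Int
  unify Int ~ Int
  unify Int ~ Int
  unify Int ~ Int
  unify Int ~ Int
  unify Int ~ Int
  unify Int ~ Int
  unify Int ~ Int
let x : Int
  unify Bool ~ Bool
\u._ : b -> Bool
\z._ : a -> b -> Bool
\w._ : d -> Bool
\v._ : c -> d -> Bool
  unify a -> b -> Bool ~ c -> d -> Bool
  unify a ~ c
  unify b -> Bool ~ d -> Bool
  unify b ~ d
  unify Bool ~ Bool
  unify Bool ~ Bool
\p._ : e -> Int
x : Int
\q._ : f -> Int
  unify e -> Int ~ f -> Int
  unify e ~ f
  unify Int ~ Int
  unify c -> d -> Bool ~ (f -> Int) -> g
  unify c ~ f -> Int
  unify d -> Bool ~ g
_ _ : d -> Bool
let s : Bool
\r._ : h -> Bool
  unify d -> Bool ~ (h -> Bool) -> i
  unify d ~ h -> Bool
  unify Bool ~ i
_ _ : Bool

Answer: Bool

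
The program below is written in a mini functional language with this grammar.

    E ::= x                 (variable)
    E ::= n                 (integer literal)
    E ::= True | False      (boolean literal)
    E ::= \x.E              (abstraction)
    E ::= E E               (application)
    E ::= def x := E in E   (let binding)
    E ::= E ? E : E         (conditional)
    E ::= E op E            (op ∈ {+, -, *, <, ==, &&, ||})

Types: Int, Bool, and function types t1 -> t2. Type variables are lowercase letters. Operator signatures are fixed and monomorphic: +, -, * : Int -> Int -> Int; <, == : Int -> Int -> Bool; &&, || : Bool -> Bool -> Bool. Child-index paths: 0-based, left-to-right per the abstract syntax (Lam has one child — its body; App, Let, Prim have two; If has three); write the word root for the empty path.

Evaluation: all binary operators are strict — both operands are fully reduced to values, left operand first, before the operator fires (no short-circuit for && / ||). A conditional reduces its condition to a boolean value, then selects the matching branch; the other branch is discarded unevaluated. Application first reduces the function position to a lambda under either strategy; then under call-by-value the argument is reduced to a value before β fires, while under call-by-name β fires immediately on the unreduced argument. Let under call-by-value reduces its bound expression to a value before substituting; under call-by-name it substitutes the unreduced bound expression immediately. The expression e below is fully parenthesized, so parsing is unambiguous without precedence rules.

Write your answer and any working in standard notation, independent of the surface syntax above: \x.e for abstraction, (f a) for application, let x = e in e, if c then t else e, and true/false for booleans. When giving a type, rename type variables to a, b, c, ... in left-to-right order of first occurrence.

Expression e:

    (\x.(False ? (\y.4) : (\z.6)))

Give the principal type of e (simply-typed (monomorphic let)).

Answer: a -> b -> Int

Working:
  unify Bool ~ Bool
\y._ : b -> Int
\z._ : c -> Int
  unify b -> Int ~ c -> Int
  unify b ~ c
  unify Int ~ Int
\x._ : a -> c -> Int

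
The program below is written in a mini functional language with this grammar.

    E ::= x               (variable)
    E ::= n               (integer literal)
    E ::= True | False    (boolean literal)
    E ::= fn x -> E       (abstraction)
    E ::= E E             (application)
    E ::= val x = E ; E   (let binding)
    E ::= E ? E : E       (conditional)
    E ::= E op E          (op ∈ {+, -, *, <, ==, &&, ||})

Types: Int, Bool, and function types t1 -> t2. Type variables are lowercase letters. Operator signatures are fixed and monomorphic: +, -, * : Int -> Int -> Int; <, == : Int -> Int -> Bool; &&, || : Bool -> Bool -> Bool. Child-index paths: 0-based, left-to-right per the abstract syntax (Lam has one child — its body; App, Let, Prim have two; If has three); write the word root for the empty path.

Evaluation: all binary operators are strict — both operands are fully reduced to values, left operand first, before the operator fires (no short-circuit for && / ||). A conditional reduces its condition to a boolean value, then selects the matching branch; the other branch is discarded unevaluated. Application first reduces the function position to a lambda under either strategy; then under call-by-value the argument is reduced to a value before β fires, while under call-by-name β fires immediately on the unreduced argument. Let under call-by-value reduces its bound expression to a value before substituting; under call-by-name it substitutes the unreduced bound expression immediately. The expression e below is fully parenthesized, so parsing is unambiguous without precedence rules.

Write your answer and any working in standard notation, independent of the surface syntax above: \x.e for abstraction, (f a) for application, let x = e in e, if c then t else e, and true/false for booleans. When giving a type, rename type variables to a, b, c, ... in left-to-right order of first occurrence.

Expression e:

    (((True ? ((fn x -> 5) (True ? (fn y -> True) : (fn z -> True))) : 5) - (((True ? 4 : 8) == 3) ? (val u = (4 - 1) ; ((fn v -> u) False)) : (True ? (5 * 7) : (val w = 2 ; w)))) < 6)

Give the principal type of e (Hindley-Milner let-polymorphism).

Working:
  unify Bool ~ Bool
\x._ : a -> Int
  unify Bool ~ Bool
\y._ : b -> Bool
\z._ : c -> Bool
  unify b -> Bool ~ c -> Bool
  unify b ~ c
  unify Bool ~ Bool
  unify a -> Int ~ (c -> Bool) -> d
  unify a ~ c -> Bool
  unify Int ~ d
_ _ : Int
  unify Int ~ Int
  unify Int ~ Int
  unify Bool ~ Bool
  unify Int ~ Int
  unify Int ~ Int
  unify Int ~ Int
  unify Bool ~ Bool
  unify Int ~ Int
  unify Int ~ Int
let u : Int
u : Int
\v._ : e -> Int
  unify e -> Int ~ Bool -> f
  unify e ~ Bool
  unify Int ~ f
_ _ : Int
  unify Bool ~ Bool
  unify Int ~ Int
  unify Int ~ Int
let w : Int
w : Int
  unify Int ~ Int
  unify Int ~ Int
  unify Int ~ Int
  unify Int ~ Int
  unify Int ~ Int

Answer: Bool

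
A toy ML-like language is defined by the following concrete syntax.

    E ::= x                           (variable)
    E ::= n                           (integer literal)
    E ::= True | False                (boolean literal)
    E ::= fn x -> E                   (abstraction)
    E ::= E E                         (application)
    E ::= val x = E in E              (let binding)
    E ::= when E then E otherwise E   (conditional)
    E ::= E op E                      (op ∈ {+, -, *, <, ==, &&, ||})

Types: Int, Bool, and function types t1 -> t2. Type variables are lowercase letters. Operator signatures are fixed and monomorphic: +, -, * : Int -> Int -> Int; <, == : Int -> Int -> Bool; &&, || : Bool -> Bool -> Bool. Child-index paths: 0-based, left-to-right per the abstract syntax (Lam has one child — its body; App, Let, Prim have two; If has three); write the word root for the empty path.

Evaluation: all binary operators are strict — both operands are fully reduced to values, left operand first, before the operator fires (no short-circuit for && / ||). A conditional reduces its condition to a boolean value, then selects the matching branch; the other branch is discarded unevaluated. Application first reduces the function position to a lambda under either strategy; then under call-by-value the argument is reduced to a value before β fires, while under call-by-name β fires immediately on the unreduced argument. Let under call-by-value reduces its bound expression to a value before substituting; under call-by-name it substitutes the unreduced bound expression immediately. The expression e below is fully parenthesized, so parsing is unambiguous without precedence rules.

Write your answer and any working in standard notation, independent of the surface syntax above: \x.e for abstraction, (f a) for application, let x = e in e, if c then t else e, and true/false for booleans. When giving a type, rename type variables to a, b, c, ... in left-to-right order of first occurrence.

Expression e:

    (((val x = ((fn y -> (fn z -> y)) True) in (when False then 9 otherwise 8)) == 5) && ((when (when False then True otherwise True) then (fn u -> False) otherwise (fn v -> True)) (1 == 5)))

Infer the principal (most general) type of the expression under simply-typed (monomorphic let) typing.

Working:
y : a
\z._ : b -> a
\y._ : a -> b -> a
  unify a -> b -> a ~ Bool -> c
  unify a ~ Bool
  unify b -> Bool ~ c
_ _ : b -> Bool
let x : b -> Bool
  unify Bool ~ Bool
  unify Int ~ Int
  unify Int ~ Int
  unify Int ~ Int
  unify Bool ~ Bool
  unify Bool ~ Bool
  unify Bool ~ Bool
  unify Bool ~ Bool
\u._ : d -> Bool
\v._ : e -> Bool
  unify d -> Bool ~ e -> Bool
  unify d ~ e
  unify Bool ~ Bool
  unify Int ~ Int
  unify Int ~ Int
  unify e -> Bool ~ Bool -> f
  unify e ~ Bool
  unify Bool ~ f
_ _ : Bool
  unify Bool ~ Bool

Answer: Bool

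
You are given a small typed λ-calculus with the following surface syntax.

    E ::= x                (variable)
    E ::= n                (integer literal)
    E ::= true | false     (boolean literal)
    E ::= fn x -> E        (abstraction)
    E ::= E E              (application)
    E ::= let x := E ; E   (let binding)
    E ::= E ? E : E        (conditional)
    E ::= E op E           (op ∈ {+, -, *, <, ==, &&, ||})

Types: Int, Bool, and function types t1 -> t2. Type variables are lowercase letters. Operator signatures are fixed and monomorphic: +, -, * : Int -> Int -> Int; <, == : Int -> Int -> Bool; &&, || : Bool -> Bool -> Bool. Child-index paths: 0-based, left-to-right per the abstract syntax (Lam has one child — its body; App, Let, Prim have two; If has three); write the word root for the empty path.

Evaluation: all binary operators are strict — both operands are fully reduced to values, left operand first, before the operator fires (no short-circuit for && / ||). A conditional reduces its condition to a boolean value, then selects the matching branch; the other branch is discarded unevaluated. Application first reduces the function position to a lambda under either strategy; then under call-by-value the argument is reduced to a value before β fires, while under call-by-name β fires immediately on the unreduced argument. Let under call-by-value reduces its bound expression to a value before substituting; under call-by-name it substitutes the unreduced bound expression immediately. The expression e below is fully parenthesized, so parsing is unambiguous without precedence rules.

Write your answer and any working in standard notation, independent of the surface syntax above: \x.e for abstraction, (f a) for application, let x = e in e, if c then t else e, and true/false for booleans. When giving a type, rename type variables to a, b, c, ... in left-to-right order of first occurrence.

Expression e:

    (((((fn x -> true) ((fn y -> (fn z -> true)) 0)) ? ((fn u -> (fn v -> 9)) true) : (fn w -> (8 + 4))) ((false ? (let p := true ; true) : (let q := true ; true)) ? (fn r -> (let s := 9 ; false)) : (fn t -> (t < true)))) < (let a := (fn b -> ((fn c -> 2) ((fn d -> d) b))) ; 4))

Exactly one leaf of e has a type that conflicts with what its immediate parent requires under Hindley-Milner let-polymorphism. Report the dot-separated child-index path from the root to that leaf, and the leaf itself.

Answer: 0.1.2.0.1 : true

Working:
\x._ : a -> Bool
\z._ : c -> Bool
\y._ : b -> c -> Bool
  unify b -> c -> Bool ~ Int -> d
  unify b ~ Int
  unify c -> Bool ~ d
_ _ : c -> Bool
  unify a -> Bool ~ (c -> Bool) -> e
  unify a ~ c -> Bool
  unify Bool ~ e
_ _ : Bool
  unify Bool ~ Bool
\v._ : g -> Int
\u._ : f -> g -> Int
  unify f -> g -> Int ~ Bool -> h
  unify f ~ Bool
  unify g -> Int ~ h
_ _ : g -> Int
  unify Int ~ Int
  unify Int ~ Int
\w._ : i -> Int
  unify g -> Int ~ i -> Int
  unify g ~ i
  unify Int ~ Int
  unify Bool ~ Bool
let p : Bool
let q : Bool
  unify Bool ~ Bool
  unify Bool ~ Bool
let s : Int
\r._ : j -> Bool
t : k
  unify k ~ Int
  unify Bool ~ Int
  FAIL: mismatch Bool ~ Int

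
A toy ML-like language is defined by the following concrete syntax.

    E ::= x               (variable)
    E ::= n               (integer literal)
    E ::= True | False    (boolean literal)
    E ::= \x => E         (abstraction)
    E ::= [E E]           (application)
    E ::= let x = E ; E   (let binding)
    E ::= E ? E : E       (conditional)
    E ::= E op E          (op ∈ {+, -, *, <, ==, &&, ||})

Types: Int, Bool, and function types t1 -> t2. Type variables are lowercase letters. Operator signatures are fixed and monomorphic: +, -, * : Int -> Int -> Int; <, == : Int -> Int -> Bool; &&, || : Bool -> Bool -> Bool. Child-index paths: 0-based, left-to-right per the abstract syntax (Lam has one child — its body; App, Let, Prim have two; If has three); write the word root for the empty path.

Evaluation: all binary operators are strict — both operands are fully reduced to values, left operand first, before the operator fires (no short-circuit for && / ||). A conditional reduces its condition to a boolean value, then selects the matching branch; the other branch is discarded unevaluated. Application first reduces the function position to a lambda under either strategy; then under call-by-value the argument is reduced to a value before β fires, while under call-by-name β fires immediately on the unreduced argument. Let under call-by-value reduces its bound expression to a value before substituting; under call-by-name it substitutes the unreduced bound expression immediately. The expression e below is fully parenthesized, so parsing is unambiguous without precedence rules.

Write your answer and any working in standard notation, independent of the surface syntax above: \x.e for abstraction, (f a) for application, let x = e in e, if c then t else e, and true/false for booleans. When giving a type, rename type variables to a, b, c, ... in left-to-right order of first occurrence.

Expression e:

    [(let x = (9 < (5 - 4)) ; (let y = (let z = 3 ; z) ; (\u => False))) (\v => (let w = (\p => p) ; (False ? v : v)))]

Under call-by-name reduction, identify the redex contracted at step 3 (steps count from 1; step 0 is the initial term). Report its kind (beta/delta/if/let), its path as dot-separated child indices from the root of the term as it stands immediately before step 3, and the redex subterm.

Answer: beta at root : ((\u.false) (\v.(let w = (\p.p) in (if false then v else v))))

Derivation:
step 0: ((let x = (9 < (5 - 4)) in (let y = (let z = 3 in z) in (\u.false))) (\v.(let w = (\p.p) in (if false then v else v))))
step 1: [let@0] ((let y = (let z = 3 in z) in (\u.false)) (\v.(let w = (\p.p) in (if false then v else v))))
step 2: [let@0] ((\u.false) (\v.(let w = (\p.p) in (if false then v else v))))
step 3: [beta@root] false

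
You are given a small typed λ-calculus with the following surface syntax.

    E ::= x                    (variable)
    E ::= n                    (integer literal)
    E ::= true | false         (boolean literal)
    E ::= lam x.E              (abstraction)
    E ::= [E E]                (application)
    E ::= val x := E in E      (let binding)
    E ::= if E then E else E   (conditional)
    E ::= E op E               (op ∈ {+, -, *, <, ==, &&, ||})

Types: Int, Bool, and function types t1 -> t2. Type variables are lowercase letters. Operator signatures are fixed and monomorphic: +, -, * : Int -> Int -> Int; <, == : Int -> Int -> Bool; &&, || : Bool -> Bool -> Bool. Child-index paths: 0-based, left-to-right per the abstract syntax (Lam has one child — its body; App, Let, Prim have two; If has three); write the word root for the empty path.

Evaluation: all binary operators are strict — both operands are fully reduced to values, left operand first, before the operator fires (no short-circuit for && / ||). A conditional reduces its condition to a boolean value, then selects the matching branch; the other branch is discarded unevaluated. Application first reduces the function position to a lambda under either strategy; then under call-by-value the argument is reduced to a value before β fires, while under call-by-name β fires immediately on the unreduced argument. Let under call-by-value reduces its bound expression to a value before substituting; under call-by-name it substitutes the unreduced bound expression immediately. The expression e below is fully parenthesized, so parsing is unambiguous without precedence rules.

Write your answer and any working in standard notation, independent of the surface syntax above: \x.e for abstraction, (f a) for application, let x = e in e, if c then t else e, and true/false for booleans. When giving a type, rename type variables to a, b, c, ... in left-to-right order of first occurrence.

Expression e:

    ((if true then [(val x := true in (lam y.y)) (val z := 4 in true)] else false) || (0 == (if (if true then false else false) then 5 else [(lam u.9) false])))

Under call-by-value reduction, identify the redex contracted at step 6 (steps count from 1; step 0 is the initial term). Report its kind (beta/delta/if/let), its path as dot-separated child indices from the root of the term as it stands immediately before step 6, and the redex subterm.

Answer: if at 1.1 : (if false then 5 else ((\u.9) false))

Derivation:
step 0: ((if true then ((let x = true in (\y.y)) (let z = 4 in true)) else false) || (0 == (if (if true then false else false) then 5 else ((\u.9) false))))
step 1: [if@0] (((let x = true in (\y.y)) (let z = 4 in true)) || (0 == (if (if true then false else false) then 5 else ((\u.9) false))))
step 2: [let@0.0] (((\y.y) (let z = 4 in true)) || (0 == (if (if true then false else false) then 5 else ((\u.9) false))))
step 3: [let@0.1] (((\y.y) true) || (0 == (if (if true then false else false) then 5 else ((\u.9) false))))
step 4: [beta@0] (true || (0 == (if (if true then false else false) then 5 else ((\u.9) false))))
step 5: [if@1.1.0] (true || (0 == (if false then 5 else ((\u.9) false))))
step 6: [if@1.1] (true || (0 == ((\u.9) false)))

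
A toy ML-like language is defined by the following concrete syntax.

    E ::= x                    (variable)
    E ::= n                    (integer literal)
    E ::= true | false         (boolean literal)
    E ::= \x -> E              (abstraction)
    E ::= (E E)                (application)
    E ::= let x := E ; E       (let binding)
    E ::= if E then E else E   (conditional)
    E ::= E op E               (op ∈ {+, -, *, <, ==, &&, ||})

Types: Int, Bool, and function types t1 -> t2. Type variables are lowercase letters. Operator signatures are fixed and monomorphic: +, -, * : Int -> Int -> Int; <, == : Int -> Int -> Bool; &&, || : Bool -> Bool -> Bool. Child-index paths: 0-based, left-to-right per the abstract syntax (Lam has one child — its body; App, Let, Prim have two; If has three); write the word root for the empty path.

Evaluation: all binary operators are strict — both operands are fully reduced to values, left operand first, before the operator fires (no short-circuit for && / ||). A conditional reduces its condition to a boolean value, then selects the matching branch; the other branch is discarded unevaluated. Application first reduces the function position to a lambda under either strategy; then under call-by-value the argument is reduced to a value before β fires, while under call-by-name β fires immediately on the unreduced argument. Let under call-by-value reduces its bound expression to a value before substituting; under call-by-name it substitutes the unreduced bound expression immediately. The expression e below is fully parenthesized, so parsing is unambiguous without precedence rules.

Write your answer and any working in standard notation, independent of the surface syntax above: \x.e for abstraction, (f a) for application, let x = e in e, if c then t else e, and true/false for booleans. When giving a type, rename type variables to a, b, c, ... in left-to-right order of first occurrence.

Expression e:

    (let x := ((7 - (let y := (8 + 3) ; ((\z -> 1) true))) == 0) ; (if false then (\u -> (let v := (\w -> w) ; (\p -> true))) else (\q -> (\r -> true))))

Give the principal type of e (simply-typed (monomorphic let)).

Working:
  unify Int ~ Int
  unify Int ~ Int
  unify Int ~ Int
let y : Int
\z._ : a -> Int
  unify a -> Int ~ Bool -> b
  unify a ~ Bool
  unify Int ~ b
_ _ : Int
  unify Int ~ Int
  unify Int ~ Int
  unify Int ~ Int
let x : Bool
  unify Bool ~ Bool
w : d
\w._ : d -> d
let v : d -> d
\p._ : e -> Bool
\u._ : c -> e -> Bool
\r._ : g -> Bool
\q._ : f -> g -> Bool
  unify c -> e -> Bool ~ f -> g -> Bool
  unify c ~ f
  unify e -> Bool ~ g -> Bool
  unify e ~ g
  unify Bool ~ Bool

Answer: a -> b -> Bool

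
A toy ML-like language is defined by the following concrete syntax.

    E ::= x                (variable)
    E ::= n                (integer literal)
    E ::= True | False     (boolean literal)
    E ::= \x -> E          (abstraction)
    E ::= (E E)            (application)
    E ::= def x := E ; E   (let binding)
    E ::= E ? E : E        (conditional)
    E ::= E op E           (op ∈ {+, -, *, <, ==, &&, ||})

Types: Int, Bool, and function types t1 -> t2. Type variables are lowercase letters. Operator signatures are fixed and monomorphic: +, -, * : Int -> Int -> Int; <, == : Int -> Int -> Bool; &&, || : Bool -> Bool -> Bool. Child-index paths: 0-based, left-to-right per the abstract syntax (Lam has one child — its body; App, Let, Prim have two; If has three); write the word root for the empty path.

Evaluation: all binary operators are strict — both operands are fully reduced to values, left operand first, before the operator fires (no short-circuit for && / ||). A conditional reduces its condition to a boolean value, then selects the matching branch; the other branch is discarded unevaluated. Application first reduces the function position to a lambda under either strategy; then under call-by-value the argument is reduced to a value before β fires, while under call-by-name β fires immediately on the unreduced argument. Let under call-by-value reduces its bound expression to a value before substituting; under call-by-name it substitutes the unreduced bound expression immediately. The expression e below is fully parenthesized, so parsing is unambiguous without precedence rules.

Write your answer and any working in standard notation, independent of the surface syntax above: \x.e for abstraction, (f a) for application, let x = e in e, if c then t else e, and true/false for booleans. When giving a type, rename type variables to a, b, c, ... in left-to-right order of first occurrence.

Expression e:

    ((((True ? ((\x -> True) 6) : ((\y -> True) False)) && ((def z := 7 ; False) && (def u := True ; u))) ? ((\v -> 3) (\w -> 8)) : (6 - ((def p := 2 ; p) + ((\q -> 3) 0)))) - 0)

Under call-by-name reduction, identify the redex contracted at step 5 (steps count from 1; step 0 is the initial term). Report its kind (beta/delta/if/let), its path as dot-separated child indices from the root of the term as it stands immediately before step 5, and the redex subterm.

Answer: delta at 0.0.1 : (false && true)

Trace:
step 0: ((if ((if true then ((\x.true) 6) else ((\y.true) false)) && ((let z = 7 in false) && (let u = true in u))) then ((\v.3) (\w.8)) else (6 - ((let p = 2 in p) + ((\q.3) 0)))) - 0)
step 1: [if@0.0.0] ((if (((\x.true) 6) && ((let z = 7 in false) && (let u = true in u))) then ((\v.3) (\w.8)) else (6 - ((let p = 2 in p) + ((\q.3) 0)))) - 0)
step 2: [beta@0.0.0] ((if (true && ((let z = 7 in false) && (let u = true in u))) then ((\v.3) (\w.8)) else (6 - ((let p = 2 in p) + ((\q.3) 0)))) - 0)
step 3: [let@0.0.1.0] ((if (true && (false && (let u = true in u))) then ((\v.3) (\w.8)) else (6 - ((let p = 2 in p) + ((\q.3) 0)))) - 0)
step 4: [let@0.0.1.1] ((if (true && (false && true)) then ((\v.3) (\w.8)) else (6 - ((let p = 2 in p) + ((\q.3) 0)))) - 0)
step 5: [delta@0.0.1] ((if (true && false) then ((\v.3) (\w.8)) else (6 - ((let p = 2 in p) + ((\q.3) 0)))) - 0)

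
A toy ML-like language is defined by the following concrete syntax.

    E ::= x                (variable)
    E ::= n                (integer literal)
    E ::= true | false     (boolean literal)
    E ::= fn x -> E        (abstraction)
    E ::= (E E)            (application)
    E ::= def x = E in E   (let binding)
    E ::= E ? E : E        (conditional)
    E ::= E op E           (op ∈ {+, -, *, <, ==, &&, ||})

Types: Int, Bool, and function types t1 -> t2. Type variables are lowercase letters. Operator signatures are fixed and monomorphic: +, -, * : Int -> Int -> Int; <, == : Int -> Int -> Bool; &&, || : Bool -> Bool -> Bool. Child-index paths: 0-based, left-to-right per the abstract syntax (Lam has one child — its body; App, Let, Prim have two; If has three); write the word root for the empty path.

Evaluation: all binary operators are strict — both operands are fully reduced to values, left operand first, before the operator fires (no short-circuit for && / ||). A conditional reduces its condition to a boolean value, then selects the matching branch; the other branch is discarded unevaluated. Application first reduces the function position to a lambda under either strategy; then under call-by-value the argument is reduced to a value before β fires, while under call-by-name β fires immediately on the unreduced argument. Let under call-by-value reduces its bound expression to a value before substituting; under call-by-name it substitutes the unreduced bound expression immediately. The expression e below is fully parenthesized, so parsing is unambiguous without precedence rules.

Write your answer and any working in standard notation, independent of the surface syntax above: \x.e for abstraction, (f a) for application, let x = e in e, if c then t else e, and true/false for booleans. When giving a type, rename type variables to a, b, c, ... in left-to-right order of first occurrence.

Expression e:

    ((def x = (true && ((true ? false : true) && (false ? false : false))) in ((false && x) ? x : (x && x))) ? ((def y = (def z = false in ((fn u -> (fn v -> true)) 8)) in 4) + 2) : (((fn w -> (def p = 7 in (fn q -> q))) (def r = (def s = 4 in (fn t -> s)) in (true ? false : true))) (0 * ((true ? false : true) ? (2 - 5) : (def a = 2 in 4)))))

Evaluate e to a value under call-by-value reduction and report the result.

Answer: 0

Working:
step 0: (if (let x = (true && ((if true then false else true) && (if false then false else false))) in (if (false && x) then x else (x && x))) then ((let y = (let z = false in ((\u.(\v.true)) 8)) in 4) + 2) else (((\w.(let p = 7 in (\q.q))) (let r = (let s = 4 in (\t.s)) in (if true then false else true))) (0 * (if (if true then false else true) then (2 - 5) else (let a = 2 in 4)))))
step 1: [if@0.0.1.0] (if (let x = (true && (false && (if false then false else false))) in (if (false && x) then x else (x && x))) then ((let y = (let z = false in ((\u.(\v.true)) 8)) in 4) + 2) else (((\w.(let p = 7 in (\q.q))) (let r = (let s = 4 in (\t.s)) in (if true then false else true))) (0 * (if (if true then false else true) then (2 - 5) else (let a = 2 in 4)))))
step 2: [if@0.0.1.1] (if (let x = (true && (false && false)) in (if (false && x) then x else (x && x))) then ((let y = (let z = false in ((\u.(\v.true)) 8)) in 4) + 2) else (((\w.(let p = 7 in (\q.q))) (let r = (let s = 4 in (\t.s)) in (if true then false else true))) (0 * (if (if true then false else true) then (2 - 5) else (let a = 2 in 4)))))
step 3: [delta@0.0.1] (if (let x = (true && false) in (if (false && x) then x else (x && x))) then ((let y = (let z = false in ((\u.(\v.true)) 8)) in 4) + 2) else (((\w.(let p = 7 in (\q.q))) (let r = (let s = 4 in (\t.s)) in (if true then false else true))) (0 * (if (if true then false else true) then (2 - 5) else (let a = 2 in 4)))))
step 4: [delta@0.0] (if (let x = false in (if (false && x) then x else (x && x))) then ((let y = (let z = false in ((\u.(\v.true)) 8)) in 4) + 2) else (((\w.(let p = 7 in (\q.q))) (let r = (let s = 4 in (\t.s)) in (if true then false else true))) (0 * (if (if true then false else true) then (2 - 5) else (let a = 2 in 4)))))
step 5: [let@0] (if (if (false && false) then false else (false && false)) then ((let y = (let z = false in ((\u.(\v.true)) 8)) in 4) + 2) else (((\w.(let p = 7 in (\q.q))) (let r = (let s = 4 in (\t.s)) in (if true then false else true))) (0 * (if (if true then false else true) then (2 - 5) else (let a = 2 in 4)))))
step 6: [delta@0.0] (if (if false then false else (false && false)) then ((let y = (let z = false in ((\u.(\v.true)) 8)) in 4) + 2) else (((\w.(let p = 7 in (\q.q))) (let r = (let s = 4 in (\t.s)) in (if true then false else true))) (0 * (if (if true then false else true) then (2 - 5) else (let a = 2 in 4)))))
step 7: [if@0] (if (false && false) then ((let y = (let z = false in ((\u.(\v.true)) 8)) in 4) + 2) else (((\w.(let p = 7 in (\q.q))) (let r = (let s = 4 in (\t.s)) in (if true then false else true))) (0 * (if (if true then false else true) then (2 - 5) else (let a = 2 in 4)))))
step 8: [delta@0] (if false then ((let y = (let z = false in ((\u.(\v.true)) 8)) in 4) + 2) else (((\w.(let p = 7 in (\q.q))) (let r = (let s = 4 in (\t.s)) in (if true then false else true))) (0 * (if (if true then false else true) then (2 - 5) else (let a = 2 in 4)))))
step 9: [if@root] (((\w.(let p = 7 in (\q.q))) (let r = (let s = 4 in (\t.s)) in (if true then false else true))) (0 * (if (if true then false else true) then (2 - 5) else (let a = 2 in 4))))
step 10: [let@0.1.0] (((\w.(let p = 7 in (\q.q))) (let r = (\t.4) in (if true then false else true))) (0 * (if (if true then false else true) then (2 - 5) else (let a = 2 in 4))))
step 11: [let@0.1] (((\w.(let p = 7 in (\q.q))) (if true then false else true)) (0 * (if (if true then false else true) then (2 - 5) else (let a = 2 in 4))))
step 12: [if@0.1] (((\w.(let p = 7 in (\q.q))) false) (0 * (if (if true then false else true) then (2 - 5) else (let a = 2 in 4))))
step 13: [beta@0] ((let p = 7 in (\q.q)) (0 * (if (if true then false else true) then (2 - 5) else (let a = 2 in 4))))
step 14: [let@0] ((\q.q) (0 * (if (if true then false else true) then (2 - 5) else (let a = 2 in 4))))
step 15: [if@1.1.0] ((\q.q) (0 * (if false then (2 - 5) else (let a = 2 in 4))))
step 16: [if@1.1] ((\q.q) (0 * (let a = 2 in 4)))
step 17: [let@1.1] ((\q.q) (0 * 4))
step 18: [delta@1] ((\q.q) 0)
step 19: [beta@root] 0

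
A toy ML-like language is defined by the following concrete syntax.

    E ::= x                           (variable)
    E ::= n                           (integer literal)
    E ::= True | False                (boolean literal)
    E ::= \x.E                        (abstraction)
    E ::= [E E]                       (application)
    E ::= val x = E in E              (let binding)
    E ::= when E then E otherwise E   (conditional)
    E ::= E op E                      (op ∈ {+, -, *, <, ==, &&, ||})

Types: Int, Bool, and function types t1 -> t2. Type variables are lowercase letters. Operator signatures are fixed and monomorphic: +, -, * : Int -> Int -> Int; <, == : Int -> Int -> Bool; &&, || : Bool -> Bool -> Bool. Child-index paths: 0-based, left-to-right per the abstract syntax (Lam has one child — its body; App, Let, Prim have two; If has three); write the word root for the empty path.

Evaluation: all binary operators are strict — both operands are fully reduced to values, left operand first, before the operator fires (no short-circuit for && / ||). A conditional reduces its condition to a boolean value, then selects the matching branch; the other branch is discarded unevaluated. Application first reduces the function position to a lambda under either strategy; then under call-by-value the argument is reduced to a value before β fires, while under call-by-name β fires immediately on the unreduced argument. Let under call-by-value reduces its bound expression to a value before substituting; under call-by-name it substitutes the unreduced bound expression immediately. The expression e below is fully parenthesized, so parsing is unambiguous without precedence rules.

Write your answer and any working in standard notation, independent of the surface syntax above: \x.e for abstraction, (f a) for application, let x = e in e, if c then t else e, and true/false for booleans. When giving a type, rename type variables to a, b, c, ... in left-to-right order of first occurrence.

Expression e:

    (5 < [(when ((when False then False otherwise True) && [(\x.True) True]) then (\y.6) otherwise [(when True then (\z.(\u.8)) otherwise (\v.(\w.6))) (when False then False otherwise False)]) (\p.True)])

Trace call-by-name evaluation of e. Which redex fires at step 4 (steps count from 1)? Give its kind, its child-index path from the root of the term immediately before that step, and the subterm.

Answer: if at 1.0 : (if true then (\y.6) else ((if true then (\z.(\u.8)) else (\v.(\w.6))) (if false then false else false)))

Trace:
step 0: (5 < ((if ((if false then false else true) && ((\x.true) true)) then (\y.6) else ((if true then (\z.(\u.8)) else (\v.(\w.6))) (if false then false else false))) (\p.true)))
step 1: [if@1.0.0.0] (5 < ((if (true && ((\x.true) true)) then (\y.6) else ((if true then (\z.(\u.8)) else (\v.(\w.6))) (if false then false else false))) (\p.true)))
step 2: [beta@1.0.0.1] (5 < ((if (true && true) then (\y.6) else ((if true then (\z.(\u.8)) else (\v.(\w.6))) (if false then false else false))) (\p.true)))
step 3: [delta@1.0.0] (5 < ((if true then (\y.6) else ((if true then (\z.(\u.8)) else (\v.(\w.6))) (if false then false else false))) (\p.true)))
step 4: [if@1.0] (5 < ((\y.6) (\p.true)))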